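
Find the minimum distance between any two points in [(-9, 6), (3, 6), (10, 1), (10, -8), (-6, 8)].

Computing all pairwise distances among 5 points:

d((-9, 6), (3, 6)) = 12.0
d((-9, 6), (10, 1)) = 19.6469
d((-9, 6), (10, -8)) = 23.6008
d((-9, 6), (-6, 8)) = 3.6056 <-- minimum
d((3, 6), (10, 1)) = 8.6023
d((3, 6), (10, -8)) = 15.6525
d((3, 6), (-6, 8)) = 9.2195
d((10, 1), (10, -8)) = 9.0
d((10, 1), (-6, 8)) = 17.4642
d((10, -8), (-6, 8)) = 22.6274

Closest pair: (-9, 6) and (-6, 8) with distance 3.6056

The closest pair is (-9, 6) and (-6, 8) with Euclidean distance 3.6056. For 5 points, brute-force pairwise comparison is shown above. For large n, the divide-and-conquer algorithm (sort by x, recurse on halves, check the dividing strip) achieves O(n log n).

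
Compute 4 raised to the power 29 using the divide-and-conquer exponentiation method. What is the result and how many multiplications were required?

Computing 4^29 by squaring (build up from 4^1; each line after the first costs one multiplication):

4^1 = 4
4^2 = (4^1)^2 = 4^2 = 16
4^3 = 4 * 4^2 = 4 * 16 = 64
4^6 = (4^3)^2 = 64^2 = 4096
4^7 = 4 * 4^6 = 4 * 4096 = 16384
4^14 = (4^7)^2 = 16384^2 = 268435456
4^28 = (4^14)^2 = 268435456^2 = 72057594037927936
4^29 = 4 * 4^28 = 4 * 72057594037927936 = 288230376151711744

Result: 288230376151711744
Multiplications needed: 7 (7 lines after 4^1)

4^29 = 288230376151711744. Using exponentiation by squaring, this requires 7 multiplications. The key idea: if the exponent is even, square the half-power; if odd, multiply by the base once.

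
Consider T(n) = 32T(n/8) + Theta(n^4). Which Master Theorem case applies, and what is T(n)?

Master Theorem for T(n) = 32T(n/8) + O(n^4):

a = 32, b = 8, c = 4
log_b(a) = log_8(32) = 1.6667

Case 3: c = 4 > log_8(32) = 1.6667
T(n) = O(n^4) = O(n^4)

For T(n) = 32T(n/8) + O(n^4): log_8(32) = 1.6667. This is Case 3 of the Master Theorem (c > log_b(a), work dominated by root), giving O(n^4).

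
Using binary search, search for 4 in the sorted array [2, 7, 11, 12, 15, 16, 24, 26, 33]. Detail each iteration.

Binary search for 4 in [2, 7, 11, 12, 15, 16, 24, 26, 33]:

lo=0, hi=8, mid=4, arr[mid]=15 -> 15 > 4, search left half
lo=0, hi=3, mid=1, arr[mid]=7 -> 7 > 4, search left half
lo=0, hi=0, mid=0, arr[mid]=2 -> 2 < 4, search right half
lo=1 > hi=0, target 4 not found

Binary search determines that 4 is not in the array after 3 comparisons. The search space was exhausted without finding the target.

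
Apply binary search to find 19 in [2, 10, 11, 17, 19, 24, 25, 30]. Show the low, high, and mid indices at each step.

Binary search for 19 in [2, 10, 11, 17, 19, 24, 25, 30]:

lo=0, hi=7, mid=3, arr[mid]=17 -> 17 < 19, search right half
lo=4, hi=7, mid=5, arr[mid]=24 -> 24 > 19, search left half
lo=4, hi=4, mid=4, arr[mid]=19 -> Found target at index 4!

Binary search finds 19 at index 4 after 3 comparisons. The search repeatedly halves the search space by comparing with the middle element.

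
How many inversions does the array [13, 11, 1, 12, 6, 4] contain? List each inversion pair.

Finding inversions in [13, 11, 1, 12, 6, 4]:

(0, 1): arr[0]=13 > arr[1]=11
(0, 2): arr[0]=13 > arr[2]=1
(0, 3): arr[0]=13 > arr[3]=12
(0, 4): arr[0]=13 > arr[4]=6
(0, 5): arr[0]=13 > arr[5]=4
(1, 2): arr[1]=11 > arr[2]=1
(1, 4): arr[1]=11 > arr[4]=6
(1, 5): arr[1]=11 > arr[5]=4
(3, 4): arr[3]=12 > arr[4]=6
(3, 5): arr[3]=12 > arr[5]=4
(4, 5): arr[4]=6 > arr[5]=4

Total inversions: 11

The array has 11 inversion(s): (0,1), (0,2), (0,3), (0,4), (0,5), (1,2), (1,4), (1,5), (3,4), (3,5), (4,5). Each pair (i,j) satisfies i < j and arr[i] > arr[j].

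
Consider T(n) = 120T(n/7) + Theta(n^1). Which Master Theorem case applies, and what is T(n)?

Master Theorem for T(n) = 120T(n/7) + O(n^1):

a = 120, b = 7, c = 1
log_b(a) = log_7(120) = 2.4603

Case 1: c = 1 < log_7(120) = 2.4603
T(n) = O(n^(log_7 120))

For T(n) = 120T(n/7) + O(n^1): log_7(120) = 2.4603. This is Case 1 of the Master Theorem (c < log_b(a), work dominated by leaves), giving O(n^(log_7 120)).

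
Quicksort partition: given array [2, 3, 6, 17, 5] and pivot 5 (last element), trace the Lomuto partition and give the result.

Lomuto partition with pivot = 5:

Initial array: [2, 3, 6, 17, 5]

arr[0]=2 <= 5: swap with position 0, array becomes [2, 3, 6, 17, 5]
arr[1]=3 <= 5: swap with position 1, array becomes [2, 3, 6, 17, 5]
arr[2]=6 > 5: no swap
arr[3]=17 > 5: no swap

Place pivot at position 2: [2, 3, 5, 17, 6]
Pivot position: 2

After partitioning with pivot 5, the array becomes [2, 3, 5, 17, 6]. The pivot is placed at index 2. All elements to the left of the pivot are <= 5, and all elements to the right are > 5.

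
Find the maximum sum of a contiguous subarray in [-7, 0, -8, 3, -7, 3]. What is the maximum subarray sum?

Using Kadane's algorithm on [-7, 0, -8, 3, -7, 3]:

Scanning through the array:
Position 1 (value 0): max_ending_here = 0, max_so_far = 0
Position 2 (value -8): max_ending_here = -8, max_so_far = 0
Position 3 (value 3): max_ending_here = 3, max_so_far = 3
Position 4 (value -7): max_ending_here = -4, max_so_far = 3
Position 5 (value 3): max_ending_here = 3, max_so_far = 3

Maximum subarray: [3]
Maximum sum: 3

The maximum subarray is [3] with sum 3. This subarray runs from index 3 to index 3.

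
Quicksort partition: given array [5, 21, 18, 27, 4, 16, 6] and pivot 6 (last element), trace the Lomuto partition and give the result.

Lomuto partition with pivot = 6:

Initial array: [5, 21, 18, 27, 4, 16, 6]

arr[0]=5 <= 6: swap with position 0, array becomes [5, 21, 18, 27, 4, 16, 6]
arr[1]=21 > 6: no swap
arr[2]=18 > 6: no swap
arr[3]=27 > 6: no swap
arr[4]=4 <= 6: swap with position 1, array becomes [5, 4, 18, 27, 21, 16, 6]
arr[5]=16 > 6: no swap

Place pivot at position 2: [5, 4, 6, 27, 21, 16, 18]
Pivot position: 2

After partitioning with pivot 6, the array becomes [5, 4, 6, 27, 21, 16, 18]. The pivot is placed at index 2. All elements to the left of the pivot are <= 6, and all elements to the right are > 6.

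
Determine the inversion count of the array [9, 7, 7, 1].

Finding inversions in [9, 7, 7, 1]:

(0, 1): arr[0]=9 > arr[1]=7
(0, 2): arr[0]=9 > arr[2]=7
(0, 3): arr[0]=9 > arr[3]=1
(1, 3): arr[1]=7 > arr[3]=1
(2, 3): arr[2]=7 > arr[3]=1

Total inversions: 5

The array has 5 inversion(s): (0,1), (0,2), (0,3), (1,3), (2,3). Each pair (i,j) satisfies i < j and arr[i] > arr[j].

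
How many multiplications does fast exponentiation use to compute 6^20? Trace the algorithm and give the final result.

Computing 6^20 by squaring (build up from 6^1; each line after the first costs one multiplication):

6^1 = 6
6^2 = (6^1)^2 = 6^2 = 36
6^4 = (6^2)^2 = 36^2 = 1296
6^5 = 6 * 6^4 = 6 * 1296 = 7776
6^10 = (6^5)^2 = 7776^2 = 60466176
6^20 = (6^10)^2 = 60466176^2 = 3656158440062976

Result: 3656158440062976
Multiplications needed: 5 (5 lines after 6^1)

6^20 = 3656158440062976. Using exponentiation by squaring, this requires 5 multiplications. The key idea: if the exponent is even, square the half-power; if odd, multiply by the base once.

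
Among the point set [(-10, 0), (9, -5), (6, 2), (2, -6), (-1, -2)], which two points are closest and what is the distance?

Computing all pairwise distances among 5 points:

d((-10, 0), (9, -5)) = 19.6469
d((-10, 0), (6, 2)) = 16.1245
d((-10, 0), (2, -6)) = 13.4164
d((-10, 0), (-1, -2)) = 9.2195
d((9, -5), (6, 2)) = 7.6158
d((9, -5), (2, -6)) = 7.0711
d((9, -5), (-1, -2)) = 10.4403
d((6, 2), (2, -6)) = 8.9443
d((6, 2), (-1, -2)) = 8.0623
d((2, -6), (-1, -2)) = 5.0 <-- minimum

Closest pair: (2, -6) and (-1, -2) with distance 5.0

The closest pair is (2, -6) and (-1, -2) with Euclidean distance 5.0. For 5 points, brute-force pairwise comparison is shown above. For large n, the divide-and-conquer algorithm (sort by x, recurse on halves, check the dividing strip) achieves O(n log n).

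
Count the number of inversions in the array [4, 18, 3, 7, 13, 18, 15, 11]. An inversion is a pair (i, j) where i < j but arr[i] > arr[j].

Finding inversions in [4, 18, 3, 7, 13, 18, 15, 11]:

(0, 2): arr[0]=4 > arr[2]=3
(1, 2): arr[1]=18 > arr[2]=3
(1, 3): arr[1]=18 > arr[3]=7
(1, 4): arr[1]=18 > arr[4]=13
(1, 6): arr[1]=18 > arr[6]=15
(1, 7): arr[1]=18 > arr[7]=11
(4, 7): arr[4]=13 > arr[7]=11
(5, 6): arr[5]=18 > arr[6]=15
(5, 7): arr[5]=18 > arr[7]=11
(6, 7): arr[6]=15 > arr[7]=11

Total inversions: 10

The array has 10 inversion(s): (0,2), (1,2), (1,3), (1,4), (1,6), (1,7), (4,7), (5,6), (5,7), (6,7). Each pair (i,j) satisfies i < j and arr[i] > arr[j].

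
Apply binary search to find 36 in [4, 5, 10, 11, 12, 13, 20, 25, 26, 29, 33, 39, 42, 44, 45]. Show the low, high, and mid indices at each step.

Binary search for 36 in [4, 5, 10, 11, 12, 13, 20, 25, 26, 29, 33, 39, 42, 44, 45]:

lo=0, hi=14, mid=7, arr[mid]=25 -> 25 < 36, search right half
lo=8, hi=14, mid=11, arr[mid]=39 -> 39 > 36, search left half
lo=8, hi=10, mid=9, arr[mid]=29 -> 29 < 36, search right half
lo=10, hi=10, mid=10, arr[mid]=33 -> 33 < 36, search right half
lo=11 > hi=10, target 36 not found

Binary search determines that 36 is not in the array after 4 comparisons. The search space was exhausted without finding the target.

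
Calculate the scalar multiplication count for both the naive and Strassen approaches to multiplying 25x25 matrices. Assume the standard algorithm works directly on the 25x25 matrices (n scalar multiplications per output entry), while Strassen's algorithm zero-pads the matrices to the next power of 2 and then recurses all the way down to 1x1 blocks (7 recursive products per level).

Matrix multiplication for 25x25 matrices:

Strassen's algorithm requires power-of-2 dimensions. Pad 25x25 to 32x32 (next power of 2).

Standard algorithm: 25^3 = 15625 multiplications
Strassen's algorithm: 7^(log2(32)) = 7^5 = 16807 multiplications
Difference: 15625 - 16807 = -1182 (Strassen uses MORE here due to padding overhead — for small or just-over-power-of-2 n, padding can outweigh the per-level savings)

Standard: 15625 multiplications (25^3). Strassen: 16807 multiplications (7^5, after padding to 32x32). Strassen reduces 8 recursive multiplications to 7 at each level.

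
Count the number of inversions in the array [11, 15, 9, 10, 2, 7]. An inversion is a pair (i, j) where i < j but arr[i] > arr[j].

Finding inversions in [11, 15, 9, 10, 2, 7]:

(0, 2): arr[0]=11 > arr[2]=9
(0, 3): arr[0]=11 > arr[3]=10
(0, 4): arr[0]=11 > arr[4]=2
(0, 5): arr[0]=11 > arr[5]=7
(1, 2): arr[1]=15 > arr[2]=9
(1, 3): arr[1]=15 > arr[3]=10
(1, 4): arr[1]=15 > arr[4]=2
(1, 5): arr[1]=15 > arr[5]=7
(2, 4): arr[2]=9 > arr[4]=2
(2, 5): arr[2]=9 > arr[5]=7
(3, 4): arr[3]=10 > arr[4]=2
(3, 5): arr[3]=10 > arr[5]=7

Total inversions: 12

The array has 12 inversion(s): (0,2), (0,3), (0,4), (0,5), (1,2), (1,3), (1,4), (1,5), (2,4), (2,5), (3,4), (3,5). Each pair (i,j) satisfies i < j and arr[i] > arr[j].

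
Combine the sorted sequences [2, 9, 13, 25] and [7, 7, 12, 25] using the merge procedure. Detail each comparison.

Merging process:

Compare 2 vs 7: take 2 from left. Merged: [2]
Compare 9 vs 7: take 7 from right. Merged: [2, 7]
Compare 9 vs 7: take 7 from right. Merged: [2, 7, 7]
Compare 9 vs 12: take 9 from left. Merged: [2, 7, 7, 9]
Compare 13 vs 12: take 12 from right. Merged: [2, 7, 7, 9, 12]
Compare 13 vs 25: take 13 from left. Merged: [2, 7, 7, 9, 12, 13]
Compare 25 vs 25: take 25 from left. Merged: [2, 7, 7, 9, 12, 13, 25]
Append remaining from right: [25]. Merged: [2, 7, 7, 9, 12, 13, 25, 25]

Final merged array: [2, 7, 7, 9, 12, 13, 25, 25]
Total comparisons: 7

The merged array is [2, 7, 7, 9, 12, 13, 25, 25], requiring 7 comparisons. The merge step runs in O(n) time where n is the total number of elements.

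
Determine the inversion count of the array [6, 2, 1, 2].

Finding inversions in [6, 2, 1, 2]:

(0, 1): arr[0]=6 > arr[1]=2
(0, 2): arr[0]=6 > arr[2]=1
(0, 3): arr[0]=6 > arr[3]=2
(1, 2): arr[1]=2 > arr[2]=1

Total inversions: 4

The array has 4 inversion(s): (0,1), (0,2), (0,3), (1,2). Each pair (i,j) satisfies i < j and arr[i] > arr[j].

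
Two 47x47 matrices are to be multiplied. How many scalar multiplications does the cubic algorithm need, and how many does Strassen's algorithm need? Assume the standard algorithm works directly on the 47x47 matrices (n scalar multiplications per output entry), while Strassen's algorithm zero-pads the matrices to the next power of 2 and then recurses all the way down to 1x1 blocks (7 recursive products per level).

Matrix multiplication for 47x47 matrices:

Strassen's algorithm requires power-of-2 dimensions. Pad 47x47 to 64x64 (next power of 2).

Standard algorithm: 47^3 = 103823 multiplications
Strassen's algorithm: 7^(log2(64)) = 7^6 = 117649 multiplications
Difference: 103823 - 117649 = -13826 (Strassen uses MORE here due to padding overhead — for small or just-over-power-of-2 n, padding can outweigh the per-level savings)

Standard: 103823 multiplications (47^3). Strassen: 117649 multiplications (7^6, after padding to 64x64). Strassen reduces 8 recursive multiplications to 7 at each level.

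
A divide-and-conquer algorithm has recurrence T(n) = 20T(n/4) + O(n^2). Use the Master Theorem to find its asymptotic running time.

Master Theorem for T(n) = 20T(n/4) + O(n^2):

a = 20, b = 4, c = 2
log_b(a) = log_4(20) = 2.1610

Case 1: c = 2 < log_4(20) = 2.1610
T(n) = O(n^(log_4 20))

For T(n) = 20T(n/4) + O(n^2): log_4(20) = 2.1610. This is Case 1 of the Master Theorem (c < log_b(a), work dominated by leaves), giving O(n^(log_4 20)).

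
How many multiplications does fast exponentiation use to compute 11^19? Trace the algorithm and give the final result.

Computing 11^19 by squaring (build up from 11^1; each line after the first costs one multiplication):

11^1 = 11
11^2 = (11^1)^2 = 11^2 = 121
11^4 = (11^2)^2 = 121^2 = 14641
11^8 = (11^4)^2 = 14641^2 = 214358881
11^9 = 11 * 11^8 = 11 * 214358881 = 2357947691
11^18 = (11^9)^2 = 2357947691^2 = 5559917313492231481
11^19 = 11 * 11^18 = 11 * 5559917313492231481 = 61159090448414546291

Result: 61159090448414546291
Multiplications needed: 6 (6 lines after 11^1)

11^19 = 61159090448414546291. Using exponentiation by squaring, this requires 6 multiplications. The key idea: if the exponent is even, square the half-power; if odd, multiply by the base once.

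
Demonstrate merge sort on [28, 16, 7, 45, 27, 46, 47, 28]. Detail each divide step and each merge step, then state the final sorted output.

Merge sort trace:

Split: [28, 16, 7, 45, 27, 46, 47, 28] -> [28, 16, 7, 45] and [27, 46, 47, 28]
  Split: [28, 16, 7, 45] -> [28, 16] and [7, 45]
    Split: [28, 16] -> [28] and [16]
    Merge: [28] + [16] -> [16, 28]
    Split: [7, 45] -> [7] and [45]
    Merge: [7] + [45] -> [7, 45]
  Merge: [16, 28] + [7, 45] -> [7, 16, 28, 45]
  Split: [27, 46, 47, 28] -> [27, 46] and [47, 28]
    Split: [27, 46] -> [27] and [46]
    Merge: [27] + [46] -> [27, 46]
    Split: [47, 28] -> [47] and [28]
    Merge: [47] + [28] -> [28, 47]
  Merge: [27, 46] + [28, 47] -> [27, 28, 46, 47]
Merge: [7, 16, 28, 45] + [27, 28, 46, 47] -> [7, 16, 27, 28, 28, 45, 46, 47]

Final sorted array: [7, 16, 27, 28, 28, 45, 46, 47]

The merge sort proceeds by recursively splitting the array and merging sorted halves.
After all merges, the sorted array is [7, 16, 27, 28, 28, 45, 46, 47].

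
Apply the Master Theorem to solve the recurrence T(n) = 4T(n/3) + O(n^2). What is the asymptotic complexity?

Master Theorem for T(n) = 4T(n/3) + O(n^2):

a = 4, b = 3, c = 2
log_b(a) = log_3(4) = 1.2619

Case 3: c = 2 > log_3(4) = 1.2619
T(n) = O(n^2) = O(n^2)

For T(n) = 4T(n/3) + O(n^2): log_3(4) = 1.2619. This is Case 3 of the Master Theorem (c > log_b(a), work dominated by root), giving O(n^2).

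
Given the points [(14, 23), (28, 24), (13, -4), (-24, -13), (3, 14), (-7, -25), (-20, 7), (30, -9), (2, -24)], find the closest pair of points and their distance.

Computing all pairwise distances among 9 points:

d((14, 23), (28, 24)) = 14.0357
d((14, 23), (13, -4)) = 27.0185
d((14, 23), (-24, -13)) = 52.345
d((14, 23), (3, 14)) = 14.2127
d((14, 23), (-7, -25)) = 52.3927
d((14, 23), (-20, 7)) = 37.5766
d((14, 23), (30, -9)) = 35.7771
d((14, 23), (2, -24)) = 48.5077
d((28, 24), (13, -4)) = 31.7648
d((28, 24), (-24, -13)) = 63.8201
d((28, 24), (3, 14)) = 26.9258
d((28, 24), (-7, -25)) = 60.2163
d((28, 24), (-20, 7)) = 50.9215
d((28, 24), (30, -9)) = 33.0606
d((28, 24), (2, -24)) = 54.5894
d((13, -4), (-24, -13)) = 38.0789
d((13, -4), (3, 14)) = 20.5913
d((13, -4), (-7, -25)) = 29.0
d((13, -4), (-20, 7)) = 34.7851
d((13, -4), (30, -9)) = 17.72
d((13, -4), (2, -24)) = 22.8254
d((-24, -13), (3, 14)) = 38.1838
d((-24, -13), (-7, -25)) = 20.8087
d((-24, -13), (-20, 7)) = 20.3961
d((-24, -13), (30, -9)) = 54.1479
d((-24, -13), (2, -24)) = 28.2312
d((3, 14), (-7, -25)) = 40.2616
d((3, 14), (-20, 7)) = 24.0416
d((3, 14), (30, -9)) = 35.4683
d((3, 14), (2, -24)) = 38.0132
d((-7, -25), (-20, 7)) = 34.5398
d((-7, -25), (30, -9)) = 40.3113
d((-7, -25), (2, -24)) = 9.0554 <-- minimum
d((-20, 7), (30, -9)) = 52.4976
d((-20, 7), (2, -24)) = 38.0132
d((30, -9), (2, -24)) = 31.7648

Closest pair: (-7, -25) and (2, -24) with distance 9.0554

The closest pair is (-7, -25) and (2, -24) with Euclidean distance 9.0554. For 9 points, brute-force pairwise comparison is shown above. For large n, the divide-and-conquer algorithm (sort by x, recurse on halves, check the dividing strip) achieves O(n log n).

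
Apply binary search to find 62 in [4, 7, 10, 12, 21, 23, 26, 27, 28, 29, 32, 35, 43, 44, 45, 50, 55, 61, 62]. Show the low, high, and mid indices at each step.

Binary search for 62 in [4, 7, 10, 12, 21, 23, 26, 27, 28, 29, 32, 35, 43, 44, 45, 50, 55, 61, 62]:

lo=0, hi=18, mid=9, arr[mid]=29 -> 29 < 62, search right half
lo=10, hi=18, mid=14, arr[mid]=45 -> 45 < 62, search right half
lo=15, hi=18, mid=16, arr[mid]=55 -> 55 < 62, search right half
lo=17, hi=18, mid=17, arr[mid]=61 -> 61 < 62, search right half
lo=18, hi=18, mid=18, arr[mid]=62 -> Found target at index 18!

Binary search finds 62 at index 18 after 5 comparisons. The search repeatedly halves the search space by comparing with the middle element.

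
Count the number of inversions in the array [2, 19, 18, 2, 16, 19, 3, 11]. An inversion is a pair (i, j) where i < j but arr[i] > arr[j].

Finding inversions in [2, 19, 18, 2, 16, 19, 3, 11]:

(1, 2): arr[1]=19 > arr[2]=18
(1, 3): arr[1]=19 > arr[3]=2
(1, 4): arr[1]=19 > arr[4]=16
(1, 6): arr[1]=19 > arr[6]=3
(1, 7): arr[1]=19 > arr[7]=11
(2, 3): arr[2]=18 > arr[3]=2
(2, 4): arr[2]=18 > arr[4]=16
(2, 6): arr[2]=18 > arr[6]=3
(2, 7): arr[2]=18 > arr[7]=11
(4, 6): arr[4]=16 > arr[6]=3
(4, 7): arr[4]=16 > arr[7]=11
(5, 6): arr[5]=19 > arr[6]=3
(5, 7): arr[5]=19 > arr[7]=11

Total inversions: 13

The array has 13 inversion(s): (1,2), (1,3), (1,4), (1,6), (1,7), (2,3), (2,4), (2,6), (2,7), (4,6), (4,7), (5,6), (5,7). Each pair (i,j) satisfies i < j and arr[i] > arr[j].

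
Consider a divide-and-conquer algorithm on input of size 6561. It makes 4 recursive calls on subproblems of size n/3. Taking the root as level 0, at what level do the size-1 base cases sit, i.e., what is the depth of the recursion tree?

For divide and conquer with division factor 3:

Problem sizes at each level:
Level 0: 6561
Level 1: 2187
Level 2: 729
Level 3: 243
Level 4: 81
Level 5: 27
Level 6: 9
Level 7: 3
Level 8: 1

The root is level 0 and the size-1 base case is level 8 (the tree spans levels 0 through 8, i.e. 9 levels counting the root), so the depth is the number of divisions: log_3(6561) = 8

The recursion tree depth is log_3(6561) = 8. At each level, the problem size is divided by 3, so it takes 8 divisions to reduce to a base case of size 1. The algorithm makes 4 recursive calls at each level.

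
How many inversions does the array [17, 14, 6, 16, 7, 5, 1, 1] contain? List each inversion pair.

Finding inversions in [17, 14, 6, 16, 7, 5, 1, 1]:

(0, 1): arr[0]=17 > arr[1]=14
(0, 2): arr[0]=17 > arr[2]=6
(0, 3): arr[0]=17 > arr[3]=16
(0, 4): arr[0]=17 > arr[4]=7
(0, 5): arr[0]=17 > arr[5]=5
(0, 6): arr[0]=17 > arr[6]=1
(0, 7): arr[0]=17 > arr[7]=1
(1, 2): arr[1]=14 > arr[2]=6
(1, 4): arr[1]=14 > arr[4]=7
(1, 5): arr[1]=14 > arr[5]=5
(1, 6): arr[1]=14 > arr[6]=1
(1, 7): arr[1]=14 > arr[7]=1
(2, 5): arr[2]=6 > arr[5]=5
(2, 6): arr[2]=6 > arr[6]=1
(2, 7): arr[2]=6 > arr[7]=1
(3, 4): arr[3]=16 > arr[4]=7
(3, 5): arr[3]=16 > arr[5]=5
(3, 6): arr[3]=16 > arr[6]=1
(3, 7): arr[3]=16 > arr[7]=1
(4, 5): arr[4]=7 > arr[5]=5
(4, 6): arr[4]=7 > arr[6]=1
(4, 7): arr[4]=7 > arr[7]=1
(5, 6): arr[5]=5 > arr[6]=1
(5, 7): arr[5]=5 > arr[7]=1

Total inversions: 24

The array has 24 inversion(s): (0,1), (0,2), (0,3), (0,4), (0,5), (0,6), (0,7), (1,2), (1,4), (1,5), (1,6), (1,7), (2,5), (2,6), (2,7), (3,4), (3,5), (3,6), (3,7), (4,5), (4,6), (4,7), (5,6), (5,7). Each pair (i,j) satisfies i < j and arr[i] > arr[j].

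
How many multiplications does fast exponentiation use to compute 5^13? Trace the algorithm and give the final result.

Computing 5^13 by squaring (build up from 5^1; each line after the first costs one multiplication):

5^1 = 5
5^2 = (5^1)^2 = 5^2 = 25
5^3 = 5 * 5^2 = 5 * 25 = 125
5^6 = (5^3)^2 = 125^2 = 15625
5^12 = (5^6)^2 = 15625^2 = 244140625
5^13 = 5 * 5^12 = 5 * 244140625 = 1220703125

Result: 1220703125
Multiplications needed: 5 (5 lines after 5^1)

5^13 = 1220703125. Using exponentiation by squaring, this requires 5 multiplications. The key idea: if the exponent is even, square the half-power; if odd, multiply by the base once.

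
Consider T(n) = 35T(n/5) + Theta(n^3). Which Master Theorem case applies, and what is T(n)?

Master Theorem for T(n) = 35T(n/5) + O(n^3):

a = 35, b = 5, c = 3
log_b(a) = log_5(35) = 2.2091

Case 3: c = 3 > log_5(35) = 2.2091
T(n) = O(n^3) = O(n^3)

For T(n) = 35T(n/5) + O(n^3): log_5(35) = 2.2091. This is Case 3 of the Master Theorem (c > log_b(a), work dominated by root), giving O(n^3).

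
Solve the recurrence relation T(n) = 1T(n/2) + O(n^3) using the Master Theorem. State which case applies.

Master Theorem for T(n) = 1T(n/2) + O(n^3):

a = 1, b = 2, c = 3
log_b(a) = log_2(1) = 0.0000

Case 3: c = 3 > log_2(1) = 0.0000
T(n) = O(n^3) = O(n^3)

For T(n) = 1T(n/2) + O(n^3): log_2(1) = 0.0000. This is Case 3 of the Master Theorem (c > log_b(a), work dominated by root), giving O(n^3).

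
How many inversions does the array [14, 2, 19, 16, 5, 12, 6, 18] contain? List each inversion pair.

Finding inversions in [14, 2, 19, 16, 5, 12, 6, 18]:

(0, 1): arr[0]=14 > arr[1]=2
(0, 4): arr[0]=14 > arr[4]=5
(0, 5): arr[0]=14 > arr[5]=12
(0, 6): arr[0]=14 > arr[6]=6
(2, 3): arr[2]=19 > arr[3]=16
(2, 4): arr[2]=19 > arr[4]=5
(2, 5): arr[2]=19 > arr[5]=12
(2, 6): arr[2]=19 > arr[6]=6
(2, 7): arr[2]=19 > arr[7]=18
(3, 4): arr[3]=16 > arr[4]=5
(3, 5): arr[3]=16 > arr[5]=12
(3, 6): arr[3]=16 > arr[6]=6
(5, 6): arr[5]=12 > arr[6]=6

Total inversions: 13

The array has 13 inversion(s): (0,1), (0,4), (0,5), (0,6), (2,3), (2,4), (2,5), (2,6), (2,7), (3,4), (3,5), (3,6), (5,6). Each pair (i,j) satisfies i < j and arr[i] > arr[j].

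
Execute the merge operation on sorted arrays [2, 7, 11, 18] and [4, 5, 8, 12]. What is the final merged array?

Merging process:

Compare 2 vs 4: take 2 from left. Merged: [2]
Compare 7 vs 4: take 4 from right. Merged: [2, 4]
Compare 7 vs 5: take 5 from right. Merged: [2, 4, 5]
Compare 7 vs 8: take 7 from left. Merged: [2, 4, 5, 7]
Compare 11 vs 8: take 8 from right. Merged: [2, 4, 5, 7, 8]
Compare 11 vs 12: take 11 from left. Merged: [2, 4, 5, 7, 8, 11]
Compare 18 vs 12: take 12 from right. Merged: [2, 4, 5, 7, 8, 11, 12]
Append remaining from left: [18]. Merged: [2, 4, 5, 7, 8, 11, 12, 18]

Final merged array: [2, 4, 5, 7, 8, 11, 12, 18]
Total comparisons: 7

The merged array is [2, 4, 5, 7, 8, 11, 12, 18], requiring 7 comparisons. The merge step runs in O(n) time where n is the total number of elements.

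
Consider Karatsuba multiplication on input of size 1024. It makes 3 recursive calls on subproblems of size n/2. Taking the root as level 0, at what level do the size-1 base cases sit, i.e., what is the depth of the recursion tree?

For divide and conquer with division factor 2:

Problem sizes at each level:
Level 0: 1024
Level 1: 512
Level 2: 256
Level 3: 128
Level 4: 64
Level 5: 32
Level 6: 16
Level 7: 8
Level 8: 4
Level 9: 2
Level 10: 1

The root is level 0 and the size-1 base case is level 10 (the tree spans levels 0 through 10, i.e. 11 levels counting the root), so the depth is the number of divisions: log_2(1024) = 10

The recursion tree depth is log_2(1024) = 10. At each level, the problem size is divided by 2, so it takes 10 divisions to reduce to a base case of size 1. The algorithm makes 3 recursive calls at each level.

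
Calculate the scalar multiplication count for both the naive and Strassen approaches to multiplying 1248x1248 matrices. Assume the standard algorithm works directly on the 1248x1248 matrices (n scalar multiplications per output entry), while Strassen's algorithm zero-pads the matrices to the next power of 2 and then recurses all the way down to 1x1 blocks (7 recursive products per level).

Matrix multiplication for 1248x1248 matrices:

Strassen's algorithm requires power-of-2 dimensions. Pad 1248x1248 to 2048x2048 (next power of 2).

Standard algorithm: 1248^3 = 1943764992 multiplications
Strassen's algorithm: 7^(log2(2048)) = 7^11 = 1977326743 multiplications
Difference: 1943764992 - 1977326743 = -33561751 (Strassen uses MORE here due to padding overhead — for small or just-over-power-of-2 n, padding can outweigh the per-level savings)

Standard: 1943764992 multiplications (1248^3). Strassen: 1977326743 multiplications (7^11, after padding to 2048x2048). Strassen reduces 8 recursive multiplications to 7 at each level.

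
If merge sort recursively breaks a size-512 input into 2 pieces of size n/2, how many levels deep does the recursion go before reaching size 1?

For divide and conquer with division factor 2:

Problem sizes at each level:
Level 0: 512
Level 1: 256
Level 2: 128
Level 3: 64
Level 4: 32
Level 5: 16
Level 6: 8
Level 7: 4
Level 8: 2
Level 9: 1

The root is level 0 and the size-1 base case is level 9 (the tree spans levels 0 through 9, i.e. 10 levels counting the root), so the depth is the number of divisions: log_2(512) = 9

The recursion tree depth is log_2(512) = 9. At each level, the problem size is divided by 2, so it takes 9 divisions to reduce to a base case of size 1. The algorithm makes 2 recursive calls at each level.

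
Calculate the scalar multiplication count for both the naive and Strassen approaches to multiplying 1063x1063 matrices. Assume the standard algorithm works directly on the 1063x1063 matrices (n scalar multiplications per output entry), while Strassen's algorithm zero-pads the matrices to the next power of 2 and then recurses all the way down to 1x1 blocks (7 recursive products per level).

Matrix multiplication for 1063x1063 matrices:

Strassen's algorithm requires power-of-2 dimensions. Pad 1063x1063 to 2048x2048 (next power of 2).

Standard algorithm: 1063^3 = 1201157047 multiplications
Strassen's algorithm: 7^(log2(2048)) = 7^11 = 1977326743 multiplications
Difference: 1201157047 - 1977326743 = -776169696 (Strassen uses MORE here due to padding overhead — for small or just-over-power-of-2 n, padding can outweigh the per-level savings)

Standard: 1201157047 multiplications (1063^3). Strassen: 1977326743 multiplications (7^11, after padding to 2048x2048). Strassen reduces 8 recursive multiplications to 7 at each level.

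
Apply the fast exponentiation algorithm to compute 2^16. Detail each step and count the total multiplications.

Computing 2^16 by squaring (build up from 2^1; each line after the first costs one multiplication):

2^1 = 2
2^2 = (2^1)^2 = 2^2 = 4
2^4 = (2^2)^2 = 4^2 = 16
2^8 = (2^4)^2 = 16^2 = 256
2^16 = (2^8)^2 = 256^2 = 65536

Result: 65536
Multiplications needed: 4 (4 lines after 2^1)

2^16 = 65536. Using exponentiation by squaring, this requires 4 multiplications. The key idea: if the exponent is even, square the half-power; if odd, multiply by the base once.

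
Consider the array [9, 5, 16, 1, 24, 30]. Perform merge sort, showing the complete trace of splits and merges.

Merge sort trace:

Split: [9, 5, 16, 1, 24, 30] -> [9, 5, 16] and [1, 24, 30]
  Split: [9, 5, 16] -> [9] and [5, 16]
    Split: [5, 16] -> [5] and [16]
    Merge: [5] + [16] -> [5, 16]
  Merge: [9] + [5, 16] -> [5, 9, 16]
  Split: [1, 24, 30] -> [1] and [24, 30]
    Split: [24, 30] -> [24] and [30]
    Merge: [24] + [30] -> [24, 30]
  Merge: [1] + [24, 30] -> [1, 24, 30]
Merge: [5, 9, 16] + [1, 24, 30] -> [1, 5, 9, 16, 24, 30]

Final sorted array: [1, 5, 9, 16, 24, 30]

The merge sort proceeds by recursively splitting the array and merging sorted halves.
After all merges, the sorted array is [1, 5, 9, 16, 24, 30].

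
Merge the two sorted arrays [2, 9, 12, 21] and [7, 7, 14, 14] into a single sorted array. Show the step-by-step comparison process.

Merging process:

Compare 2 vs 7: take 2 from left. Merged: [2]
Compare 9 vs 7: take 7 from right. Merged: [2, 7]
Compare 9 vs 7: take 7 from right. Merged: [2, 7, 7]
Compare 9 vs 14: take 9 from left. Merged: [2, 7, 7, 9]
Compare 12 vs 14: take 12 from left. Merged: [2, 7, 7, 9, 12]
Compare 21 vs 14: take 14 from right. Merged: [2, 7, 7, 9, 12, 14]
Compare 21 vs 14: take 14 from right. Merged: [2, 7, 7, 9, 12, 14, 14]
Append remaining from left: [21]. Merged: [2, 7, 7, 9, 12, 14, 14, 21]

Final merged array: [2, 7, 7, 9, 12, 14, 14, 21]
Total comparisons: 7

The merged array is [2, 7, 7, 9, 12, 14, 14, 21], requiring 7 comparisons. The merge step runs in O(n) time where n is the total number of elements.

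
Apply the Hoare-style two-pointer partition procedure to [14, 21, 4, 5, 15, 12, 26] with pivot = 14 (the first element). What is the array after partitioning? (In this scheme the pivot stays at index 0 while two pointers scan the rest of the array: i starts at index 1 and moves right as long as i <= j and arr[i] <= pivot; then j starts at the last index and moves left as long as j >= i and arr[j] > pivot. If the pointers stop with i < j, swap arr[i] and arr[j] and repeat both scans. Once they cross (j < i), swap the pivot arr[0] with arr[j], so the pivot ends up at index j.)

Hoare-style two-pointer partition with pivot = 14:

Initial array: [14, 21, 4, 5, 15, 12, 26]

Pointers start at i = 1, j = 6.
i stops at index 1 (arr[1]=21 > 14), j stops at index 5 (arr[5]=12 <= 14): swap arr[1] and arr[5], array becomes [14, 12, 4, 5, 15, 21, 26]
i ends at 4, j ends at 3: the pointers have crossed (j < i), so scanning stops.

Swap pivot arr[0] with arr[3] to place pivot at position 3: [5, 12, 4, 14, 15, 21, 26]
Pivot position: 3

After partitioning with pivot 14, the array becomes [5, 12, 4, 14, 15, 21, 26]. The pivot is placed at index 3. All elements to the left of the pivot are <= 14, and all elements to the right are > 14.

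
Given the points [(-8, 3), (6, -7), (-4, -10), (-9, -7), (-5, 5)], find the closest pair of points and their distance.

Computing all pairwise distances among 5 points:

d((-8, 3), (6, -7)) = 17.2047
d((-8, 3), (-4, -10)) = 13.6015
d((-8, 3), (-9, -7)) = 10.0499
d((-8, 3), (-5, 5)) = 3.6056 <-- minimum
d((6, -7), (-4, -10)) = 10.4403
d((6, -7), (-9, -7)) = 15.0
d((6, -7), (-5, 5)) = 16.2788
d((-4, -10), (-9, -7)) = 5.831
d((-4, -10), (-5, 5)) = 15.0333
d((-9, -7), (-5, 5)) = 12.6491

Closest pair: (-8, 3) and (-5, 5) with distance 3.6056

The closest pair is (-8, 3) and (-5, 5) with Euclidean distance 3.6056. For 5 points, brute-force pairwise comparison is shown above. For large n, the divide-and-conquer algorithm (sort by x, recurse on halves, check the dividing strip) achieves O(n log n).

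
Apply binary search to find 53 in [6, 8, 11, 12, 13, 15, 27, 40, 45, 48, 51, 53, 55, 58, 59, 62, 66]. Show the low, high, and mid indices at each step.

Binary search for 53 in [6, 8, 11, 12, 13, 15, 27, 40, 45, 48, 51, 53, 55, 58, 59, 62, 66]:

lo=0, hi=16, mid=8, arr[mid]=45 -> 45 < 53, search right half
lo=9, hi=16, mid=12, arr[mid]=55 -> 55 > 53, search left half
lo=9, hi=11, mid=10, arr[mid]=51 -> 51 < 53, search right half
lo=11, hi=11, mid=11, arr[mid]=53 -> Found target at index 11!

Binary search finds 53 at index 11 after 4 comparisons. The search repeatedly halves the search space by comparing with the middle element.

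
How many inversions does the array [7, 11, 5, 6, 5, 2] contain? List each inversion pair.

Finding inversions in [7, 11, 5, 6, 5, 2]:

(0, 2): arr[0]=7 > arr[2]=5
(0, 3): arr[0]=7 > arr[3]=6
(0, 4): arr[0]=7 > arr[4]=5
(0, 5): arr[0]=7 > arr[5]=2
(1, 2): arr[1]=11 > arr[2]=5
(1, 3): arr[1]=11 > arr[3]=6
(1, 4): arr[1]=11 > arr[4]=5
(1, 5): arr[1]=11 > arr[5]=2
(2, 5): arr[2]=5 > arr[5]=2
(3, 4): arr[3]=6 > arr[4]=5
(3, 5): arr[3]=6 > arr[5]=2
(4, 5): arr[4]=5 > arr[5]=2

Total inversions: 12

The array has 12 inversion(s): (0,2), (0,3), (0,4), (0,5), (1,2), (1,3), (1,4), (1,5), (2,5), (3,4), (3,5), (4,5). Each pair (i,j) satisfies i < j and arr[i] > arr[j].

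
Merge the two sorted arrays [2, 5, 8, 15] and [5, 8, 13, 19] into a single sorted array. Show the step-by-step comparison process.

Merging process:

Compare 2 vs 5: take 2 from left. Merged: [2]
Compare 5 vs 5: take 5 from left. Merged: [2, 5]
Compare 8 vs 5: take 5 from right. Merged: [2, 5, 5]
Compare 8 vs 8: take 8 from left. Merged: [2, 5, 5, 8]
Compare 15 vs 8: take 8 from right. Merged: [2, 5, 5, 8, 8]
Compare 15 vs 13: take 13 from right. Merged: [2, 5, 5, 8, 8, 13]
Compare 15 vs 19: take 15 from left. Merged: [2, 5, 5, 8, 8, 13, 15]
Append remaining from right: [19]. Merged: [2, 5, 5, 8, 8, 13, 15, 19]

Final merged array: [2, 5, 5, 8, 8, 13, 15, 19]
Total comparisons: 7

The merged array is [2, 5, 5, 8, 8, 13, 15, 19], requiring 7 comparisons. The merge step runs in O(n) time where n is the total number of elements.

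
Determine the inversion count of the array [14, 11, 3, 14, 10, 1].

Finding inversions in [14, 11, 3, 14, 10, 1]:

(0, 1): arr[0]=14 > arr[1]=11
(0, 2): arr[0]=14 > arr[2]=3
(0, 4): arr[0]=14 > arr[4]=10
(0, 5): arr[0]=14 > arr[5]=1
(1, 2): arr[1]=11 > arr[2]=3
(1, 4): arr[1]=11 > arr[4]=10
(1, 5): arr[1]=11 > arr[5]=1
(2, 5): arr[2]=3 > arr[5]=1
(3, 4): arr[3]=14 > arr[4]=10
(3, 5): arr[3]=14 > arr[5]=1
(4, 5): arr[4]=10 > arr[5]=1

Total inversions: 11

The array has 11 inversion(s): (0,1), (0,2), (0,4), (0,5), (1,2), (1,4), (1,5), (2,5), (3,4), (3,5), (4,5). Each pair (i,j) satisfies i < j and arr[i] > arr[j].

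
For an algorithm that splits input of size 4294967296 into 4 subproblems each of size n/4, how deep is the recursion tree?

For divide and conquer with division factor 4:

Problem sizes at each level:
Level 0: 4294967296
Level 1: 1073741824
Level 2: 268435456
Level 3: 67108864
Level 4: 16777216
Level 5: 4194304
Level 6: 1048576
Level 7: 262144
Level 8: 65536
Level 9: 16384
Level 10: 4096
Level 11: 1024
Level 12: 256
Level 13: 64
Level 14: 16
Level 15: 4
Level 16: 1

The root is level 0 and the size-1 base case is level 16 (the tree spans levels 0 through 16, i.e. 17 levels counting the root), so the depth is the number of divisions: log_4(4294967296) = 16

The recursion tree depth is log_4(4294967296) = 16. At each level, the problem size is divided by 4, so it takes 16 divisions to reduce to a base case of size 1. The algorithm makes 4 recursive calls at each level.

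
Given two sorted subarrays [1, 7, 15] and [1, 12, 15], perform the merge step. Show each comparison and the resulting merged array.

Merging process:

Compare 1 vs 1: take 1 from left. Merged: [1]
Compare 7 vs 1: take 1 from right. Merged: [1, 1]
Compare 7 vs 12: take 7 from left. Merged: [1, 1, 7]
Compare 15 vs 12: take 12 from right. Merged: [1, 1, 7, 12]
Compare 15 vs 15: take 15 from left. Merged: [1, 1, 7, 12, 15]
Append remaining from right: [15]. Merged: [1, 1, 7, 12, 15, 15]

Final merged array: [1, 1, 7, 12, 15, 15]
Total comparisons: 5

The merged array is [1, 1, 7, 12, 15, 15], requiring 5 comparisons. The merge step runs in O(n) time where n is the total number of elements.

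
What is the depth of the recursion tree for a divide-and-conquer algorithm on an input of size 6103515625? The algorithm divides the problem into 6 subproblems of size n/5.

For divide and conquer with division factor 5:

Problem sizes at each level:
Level 0: 6103515625
Level 1: 1220703125
Level 2: 244140625
Level 3: 48828125
Level 4: 9765625
Level 5: 1953125
Level 6: 390625
Level 7: 78125
Level 8: 15625
Level 9: 3125
Level 10: 625
Level 11: 125
Level 12: 25
Level 13: 5
Level 14: 1

The root is level 0 and the size-1 base case is level 14 (the tree spans levels 0 through 14, i.e. 15 levels counting the root), so the depth is the number of divisions: log_5(6103515625) = 14

The recursion tree depth is log_5(6103515625) = 14. At each level, the problem size is divided by 5, so it takes 14 divisions to reduce to a base case of size 1. The algorithm makes 6 recursive calls at each level.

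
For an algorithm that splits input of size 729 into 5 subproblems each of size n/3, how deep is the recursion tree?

For divide and conquer with division factor 3:

Problem sizes at each level:
Level 0: 729
Level 1: 243
Level 2: 81
Level 3: 27
Level 4: 9
Level 5: 3
Level 6: 1

The root is level 0 and the size-1 base case is level 6 (the tree spans levels 0 through 6, i.e. 7 levels counting the root), so the depth is the number of divisions: log_3(729) = 6

The recursion tree depth is log_3(729) = 6. At each level, the problem size is divided by 3, so it takes 6 divisions to reduce to a base case of size 1. The algorithm makes 5 recursive calls at each level.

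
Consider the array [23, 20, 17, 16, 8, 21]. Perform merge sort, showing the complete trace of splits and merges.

Merge sort trace:

Split: [23, 20, 17, 16, 8, 21] -> [23, 20, 17] and [16, 8, 21]
  Split: [23, 20, 17] -> [23] and [20, 17]
    Split: [20, 17] -> [20] and [17]
    Merge: [20] + [17] -> [17, 20]
  Merge: [23] + [17, 20] -> [17, 20, 23]
  Split: [16, 8, 21] -> [16] and [8, 21]
    Split: [8, 21] -> [8] and [21]
    Merge: [8] + [21] -> [8, 21]
  Merge: [16] + [8, 21] -> [8, 16, 21]
Merge: [17, 20, 23] + [8, 16, 21] -> [8, 16, 17, 20, 21, 23]

Final sorted array: [8, 16, 17, 20, 21, 23]

The merge sort proceeds by recursively splitting the array and merging sorted halves.
After all merges, the sorted array is [8, 16, 17, 20, 21, 23].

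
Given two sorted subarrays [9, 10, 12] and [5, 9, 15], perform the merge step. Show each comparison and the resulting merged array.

Merging process:

Compare 9 vs 5: take 5 from right. Merged: [5]
Compare 9 vs 9: take 9 from left. Merged: [5, 9]
Compare 10 vs 9: take 9 from right. Merged: [5, 9, 9]
Compare 10 vs 15: take 10 from left. Merged: [5, 9, 9, 10]
Compare 12 vs 15: take 12 from left. Merged: [5, 9, 9, 10, 12]
Append remaining from right: [15]. Merged: [5, 9, 9, 10, 12, 15]

Final merged array: [5, 9, 9, 10, 12, 15]
Total comparisons: 5

The merged array is [5, 9, 9, 10, 12, 15], requiring 5 comparisons. The merge step runs in O(n) time where n is the total number of elements.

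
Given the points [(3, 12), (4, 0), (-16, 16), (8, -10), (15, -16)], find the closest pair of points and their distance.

Computing all pairwise distances among 5 points:

d((3, 12), (4, 0)) = 12.0416
d((3, 12), (-16, 16)) = 19.4165
d((3, 12), (8, -10)) = 22.561
d((3, 12), (15, -16)) = 30.4631
d((4, 0), (-16, 16)) = 25.6125
d((4, 0), (8, -10)) = 10.7703
d((4, 0), (15, -16)) = 19.4165
d((-16, 16), (8, -10)) = 35.3836
d((-16, 16), (15, -16)) = 44.5533
d((8, -10), (15, -16)) = 9.2195 <-- minimum

Closest pair: (8, -10) and (15, -16) with distance 9.2195

The closest pair is (8, -10) and (15, -16) with Euclidean distance 9.2195. For 5 points, brute-force pairwise comparison is shown above. For large n, the divide-and-conquer algorithm (sort by x, recurse on halves, check the dividing strip) achieves O(n log n).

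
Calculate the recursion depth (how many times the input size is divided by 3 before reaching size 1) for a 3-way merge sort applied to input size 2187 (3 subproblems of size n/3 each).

For divide and conquer with division factor 3:

Problem sizes at each level:
Level 0: 2187
Level 1: 729
Level 2: 243
Level 3: 81
Level 4: 27
Level 5: 9
Level 6: 3
Level 7: 1

The root is level 0 and the size-1 base case is level 7 (the tree spans levels 0 through 7, i.e. 8 levels counting the root), so the depth is the number of divisions: log_3(2187) = 7

The recursion tree depth is log_3(2187) = 7. At each level, the problem size is divided by 3, so it takes 7 divisions to reduce to a base case of size 1. The algorithm makes 3 recursive calls at each level.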